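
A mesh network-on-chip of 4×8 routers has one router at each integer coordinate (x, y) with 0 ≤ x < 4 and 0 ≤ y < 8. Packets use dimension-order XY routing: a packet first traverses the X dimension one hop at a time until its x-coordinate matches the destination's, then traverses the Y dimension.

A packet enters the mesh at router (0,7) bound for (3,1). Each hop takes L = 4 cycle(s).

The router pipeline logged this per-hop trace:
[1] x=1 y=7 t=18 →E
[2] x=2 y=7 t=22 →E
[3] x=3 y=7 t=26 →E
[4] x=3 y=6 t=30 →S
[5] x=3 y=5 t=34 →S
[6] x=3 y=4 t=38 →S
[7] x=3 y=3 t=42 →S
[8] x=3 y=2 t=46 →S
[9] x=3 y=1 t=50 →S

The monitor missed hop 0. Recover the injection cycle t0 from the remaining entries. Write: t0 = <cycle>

At hop 1 the cycle is 18; in general cyc_k = t0 + kL.
So t0 = 18 − 1·4 = 14.

t0 = 14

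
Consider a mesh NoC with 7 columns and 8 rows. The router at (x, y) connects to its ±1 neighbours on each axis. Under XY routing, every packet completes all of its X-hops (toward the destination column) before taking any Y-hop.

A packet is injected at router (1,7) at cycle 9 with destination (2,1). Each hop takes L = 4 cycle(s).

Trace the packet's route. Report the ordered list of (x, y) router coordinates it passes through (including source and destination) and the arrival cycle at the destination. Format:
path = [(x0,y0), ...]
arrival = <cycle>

path = [(1,7), (2,7), (2,6), (2,5), (2,4), (2,3), (2,2), (2,1)]
arrival = 37

[0] x=1 y=7 t=9
[1] x=2 y=7 t=13 →E
[2] x=2 y=6 t=17 →S
[3] x=2 y=5 t=21 →S
[4] x=2 y=4 t=25 →S
[5] x=2 y=3 t=29 →S
[6] x=2 y=2 t=33 →S
[7] x=2 y=1 t=37 →S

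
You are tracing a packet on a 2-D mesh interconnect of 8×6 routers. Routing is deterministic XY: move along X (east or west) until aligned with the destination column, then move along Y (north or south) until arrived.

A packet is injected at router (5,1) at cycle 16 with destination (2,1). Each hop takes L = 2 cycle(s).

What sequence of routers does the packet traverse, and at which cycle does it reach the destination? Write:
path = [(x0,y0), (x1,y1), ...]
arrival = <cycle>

path = [(5,1), (4,1), (3,1), (2,1)]
arrival = 22

hop 0: (5,1) @ cyc 16
hop 1: (4,1) @ cyc 18  [W]
hop 2: (3,1) @ cyc 20  [W]
hop 3: (2,1) @ cyc 22  [W]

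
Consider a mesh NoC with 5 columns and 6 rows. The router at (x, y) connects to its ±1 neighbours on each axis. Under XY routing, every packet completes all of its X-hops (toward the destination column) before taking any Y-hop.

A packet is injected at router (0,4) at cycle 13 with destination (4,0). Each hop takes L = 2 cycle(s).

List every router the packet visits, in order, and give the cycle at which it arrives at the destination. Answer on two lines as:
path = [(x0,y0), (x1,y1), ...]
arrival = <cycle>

#0 — 0,4 | c13
#1 — 1,4 | c15 | E
#2 — 2,4 | c17 | E
#3 — 3,4 | c19 | E
#4 — 4,4 | c21 | E
#5 — 4,3 | c23 | S
#6 — 4,2 | c25 | S
#7 — 4,1 | c27 | S
#8 — 4,0 | c29 | S

path = [(0,4), (1,4), (2,4), (3,4), (4,4), (4,3), (4,2), (4,1), (4,0)]
arrival = 29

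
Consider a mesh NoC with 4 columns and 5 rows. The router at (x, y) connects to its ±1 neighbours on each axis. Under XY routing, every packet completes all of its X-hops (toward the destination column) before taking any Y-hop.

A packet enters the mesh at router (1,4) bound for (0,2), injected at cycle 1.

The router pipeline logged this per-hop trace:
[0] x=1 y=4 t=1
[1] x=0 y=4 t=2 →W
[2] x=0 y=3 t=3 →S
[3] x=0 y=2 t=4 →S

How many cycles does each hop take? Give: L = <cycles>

cyc[1] − cyc[0] = 2 − 1 = 1.
Each hop adds L, hence L = 1.

L = 1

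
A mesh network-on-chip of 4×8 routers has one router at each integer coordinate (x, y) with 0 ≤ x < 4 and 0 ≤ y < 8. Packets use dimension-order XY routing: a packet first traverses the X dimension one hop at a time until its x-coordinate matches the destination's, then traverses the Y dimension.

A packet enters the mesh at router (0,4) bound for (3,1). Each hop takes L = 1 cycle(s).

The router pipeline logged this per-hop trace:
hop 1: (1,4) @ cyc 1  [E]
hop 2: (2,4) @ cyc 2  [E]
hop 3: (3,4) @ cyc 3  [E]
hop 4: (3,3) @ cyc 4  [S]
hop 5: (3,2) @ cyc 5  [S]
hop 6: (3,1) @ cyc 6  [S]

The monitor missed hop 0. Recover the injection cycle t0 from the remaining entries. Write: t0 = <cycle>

t0 = 0

The first recorded entry is hop 1 at cycle 1.
Subtract one hop: t0 = 1 − 1 = 0.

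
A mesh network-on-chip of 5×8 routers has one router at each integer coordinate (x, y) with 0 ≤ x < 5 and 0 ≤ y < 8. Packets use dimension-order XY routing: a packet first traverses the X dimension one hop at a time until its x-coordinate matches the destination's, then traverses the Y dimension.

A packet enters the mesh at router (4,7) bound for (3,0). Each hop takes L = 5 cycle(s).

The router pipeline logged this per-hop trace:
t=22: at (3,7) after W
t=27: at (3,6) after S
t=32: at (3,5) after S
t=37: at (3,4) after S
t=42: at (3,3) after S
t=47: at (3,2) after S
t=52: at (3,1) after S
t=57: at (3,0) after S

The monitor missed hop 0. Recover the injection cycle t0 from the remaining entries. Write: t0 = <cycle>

t0 = 17

At hop 1 the cycle is 22; in general cyc_k = t0 + kL.
t0 = cyc[1] − L = 22 − 5 = 17.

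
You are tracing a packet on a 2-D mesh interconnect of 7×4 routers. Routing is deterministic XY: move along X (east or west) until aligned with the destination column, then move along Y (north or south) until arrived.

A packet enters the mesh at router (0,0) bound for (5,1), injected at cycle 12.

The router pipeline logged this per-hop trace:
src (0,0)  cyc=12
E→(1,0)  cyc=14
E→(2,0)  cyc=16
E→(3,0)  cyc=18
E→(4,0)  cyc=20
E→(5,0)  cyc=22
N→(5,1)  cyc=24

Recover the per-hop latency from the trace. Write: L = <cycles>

L = 2

Δcyc across hop 0→1: 14 − 12 = 2.
One hop costs L cycles, so L = 2.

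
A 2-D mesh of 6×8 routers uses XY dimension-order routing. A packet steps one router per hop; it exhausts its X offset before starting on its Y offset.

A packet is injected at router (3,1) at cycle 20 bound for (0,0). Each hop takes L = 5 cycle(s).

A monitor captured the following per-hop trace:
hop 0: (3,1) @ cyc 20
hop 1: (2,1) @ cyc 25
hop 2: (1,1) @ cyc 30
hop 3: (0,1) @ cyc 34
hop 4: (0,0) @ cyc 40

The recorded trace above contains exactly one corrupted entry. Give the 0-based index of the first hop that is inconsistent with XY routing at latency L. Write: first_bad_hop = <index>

[1] (-1,+0) / 5c ⇒ ok
[2] (-1,+0) / 5c ⇒ ok
[3] (-1,+0) / 4c ⇒ BAD: Δcyc=4≠L

first_bad_hop = 3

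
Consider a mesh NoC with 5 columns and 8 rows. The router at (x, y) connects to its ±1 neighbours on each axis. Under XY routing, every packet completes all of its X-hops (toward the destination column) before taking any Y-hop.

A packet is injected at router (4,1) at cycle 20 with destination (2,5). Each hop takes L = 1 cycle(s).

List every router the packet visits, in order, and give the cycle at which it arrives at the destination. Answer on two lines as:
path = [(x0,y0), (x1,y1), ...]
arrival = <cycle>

path = [(4,1), (3,1), (2,1), (2,2), (2,3), (2,4), (2,5)]
arrival = 26

src (4,1)  cyc=20
W→(3,1)  cyc=21
W→(2,1)  cyc=22
N→(2,2)  cyc=23
N→(2,3)  cyc=24
N→(2,4)  cyc=25
N→(2,5)  cyc=26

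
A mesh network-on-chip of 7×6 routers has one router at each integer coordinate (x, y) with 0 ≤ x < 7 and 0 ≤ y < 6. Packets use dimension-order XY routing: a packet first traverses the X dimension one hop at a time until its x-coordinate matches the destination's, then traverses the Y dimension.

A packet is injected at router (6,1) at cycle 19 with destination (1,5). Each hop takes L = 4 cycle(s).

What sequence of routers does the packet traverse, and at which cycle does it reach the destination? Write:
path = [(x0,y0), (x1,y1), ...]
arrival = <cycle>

path = [(6,1), (5,1), (4,1), (3,1), (2,1), (1,1), (1,2), (1,3), (1,4), (1,5)]
arrival = 55

#0 — 6,1 | c19
#1 — 5,1 | c23 | W
#2 — 4,1 | c27 | W
#3 — 3,1 | c31 | W
#4 — 2,1 | c35 | W
#5 — 1,1 | c39 | W
#6 — 1,2 | c43 | N
#7 — 1,3 | c47 | N
#8 — 1,4 | c51 | N
#9 — 1,5 | c55 | N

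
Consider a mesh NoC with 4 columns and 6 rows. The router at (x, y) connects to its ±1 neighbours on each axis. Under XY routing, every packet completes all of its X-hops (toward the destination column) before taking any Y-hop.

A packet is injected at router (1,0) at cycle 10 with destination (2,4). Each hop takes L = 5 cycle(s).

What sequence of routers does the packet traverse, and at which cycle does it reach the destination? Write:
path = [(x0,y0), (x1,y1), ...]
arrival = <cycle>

path = [(1,0), (2,0), (2,1), (2,2), (2,3), (2,4)]
arrival = 35

hop 0: (1,0) @ cyc 10
hop 1: (2,0) @ cyc 15  [E]
hop 2: (2,1) @ cyc 20  [N]
hop 3: (2,2) @ cyc 25  [N]
hop 4: (2,3) @ cyc 30  [N]
hop 5: (2,4) @ cyc 35  [N]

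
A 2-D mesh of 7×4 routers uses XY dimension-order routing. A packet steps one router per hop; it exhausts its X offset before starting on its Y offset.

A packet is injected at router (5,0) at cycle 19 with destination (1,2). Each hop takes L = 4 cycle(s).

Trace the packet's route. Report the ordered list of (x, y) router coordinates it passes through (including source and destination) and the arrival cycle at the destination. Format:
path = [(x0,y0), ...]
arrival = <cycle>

[0] x=5 y=0 t=19
[1] x=4 y=0 t=23 →W
[2] x=3 y=0 t=27 →W
[3] x=2 y=0 t=31 →W
[4] x=1 y=0 t=35 →W
[5] x=1 y=1 t=39 →N
[6] x=1 y=2 t=43 →N

path = [(5,0), (4,0), (3,0), (2,0), (1,0), (1,1), (1,2)]
arrival = 43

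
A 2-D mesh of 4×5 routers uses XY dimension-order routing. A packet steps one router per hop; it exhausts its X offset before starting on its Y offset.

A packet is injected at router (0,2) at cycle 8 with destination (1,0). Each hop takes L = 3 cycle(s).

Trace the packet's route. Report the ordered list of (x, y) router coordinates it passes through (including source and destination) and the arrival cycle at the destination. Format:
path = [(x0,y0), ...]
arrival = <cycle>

t=8: at (0,2)
t=11: at (1,2) after E
t=14: at (1,1) after S
t=17: at (1,0) after S

path = [(0,2), (1,2), (1,1), (1,0)]
arrival = 17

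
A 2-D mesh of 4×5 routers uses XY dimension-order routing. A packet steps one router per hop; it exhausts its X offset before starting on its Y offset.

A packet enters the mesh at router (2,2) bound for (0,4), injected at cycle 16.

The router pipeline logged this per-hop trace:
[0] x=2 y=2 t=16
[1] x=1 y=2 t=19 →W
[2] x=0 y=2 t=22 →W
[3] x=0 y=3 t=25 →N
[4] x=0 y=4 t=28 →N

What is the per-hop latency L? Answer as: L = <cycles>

Δcyc across hop 0→1: 19 − 16 = 3.
Each hop adds L, hence L = 3.

L = 3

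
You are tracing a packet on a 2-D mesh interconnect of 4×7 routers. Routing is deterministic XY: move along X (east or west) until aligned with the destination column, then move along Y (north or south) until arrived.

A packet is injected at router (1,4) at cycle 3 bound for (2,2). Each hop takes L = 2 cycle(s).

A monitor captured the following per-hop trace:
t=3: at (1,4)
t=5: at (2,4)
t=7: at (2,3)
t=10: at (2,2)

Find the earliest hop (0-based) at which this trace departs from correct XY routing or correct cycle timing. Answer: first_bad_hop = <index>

first_bad_hop = 3

check 1→ d=(1,0) cyc+2: ok
check 2→ d=(0,-1) cyc+2: ok
check 3→ d=(0,-1) cyc+3: BAD: Δcyc=3≠L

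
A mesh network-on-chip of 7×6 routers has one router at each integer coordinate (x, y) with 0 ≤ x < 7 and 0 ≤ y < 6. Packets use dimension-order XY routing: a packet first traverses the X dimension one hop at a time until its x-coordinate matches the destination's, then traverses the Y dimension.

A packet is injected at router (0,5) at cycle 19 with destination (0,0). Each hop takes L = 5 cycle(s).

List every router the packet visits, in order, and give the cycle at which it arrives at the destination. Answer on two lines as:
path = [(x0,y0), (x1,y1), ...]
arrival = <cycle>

  0. router=(0,5) cycle=19 (inject)
  1. router=(0,4) cycle=24 dir=S
  2. router=(0,3) cycle=29 dir=S
  3. router=(0,2) cycle=34 dir=S
  4. router=(0,1) cycle=39 dir=S
  5. router=(0,0) cycle=44 dir=S

path = [(0,5), (0,4), (0,3), (0,2), (0,1), (0,0)]
arrival = 44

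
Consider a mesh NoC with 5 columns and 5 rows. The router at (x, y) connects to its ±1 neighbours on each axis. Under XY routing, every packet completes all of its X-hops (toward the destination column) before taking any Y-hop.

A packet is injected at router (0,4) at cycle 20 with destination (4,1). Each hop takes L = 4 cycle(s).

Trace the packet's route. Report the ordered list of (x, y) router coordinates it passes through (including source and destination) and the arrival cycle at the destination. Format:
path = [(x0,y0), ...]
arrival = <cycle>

path = [(0,4), (1,4), (2,4), (3,4), (4,4), (4,3), (4,2), (4,1)]
arrival = 48

  0. router=(0,4) cycle=20 (inject)
  1. router=(1,4) cycle=24 dir=E
  2. router=(2,4) cycle=28 dir=E
  3. router=(3,4) cycle=32 dir=E
  4. router=(4,4) cycle=36 dir=E
  5. router=(4,3) cycle=40 dir=S
  6. router=(4,2) cycle=44 dir=S
  7. router=(4,1) cycle=48 dir=S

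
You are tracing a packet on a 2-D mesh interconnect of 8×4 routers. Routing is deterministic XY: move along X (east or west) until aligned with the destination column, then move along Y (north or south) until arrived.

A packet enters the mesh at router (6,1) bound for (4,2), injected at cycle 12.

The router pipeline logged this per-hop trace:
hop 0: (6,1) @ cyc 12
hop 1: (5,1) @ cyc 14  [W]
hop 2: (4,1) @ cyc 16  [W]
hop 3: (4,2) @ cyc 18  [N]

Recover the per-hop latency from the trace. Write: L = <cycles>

L = 2

From hop 0 (12) to hop 1 (14): +2 cycles.
That increment is L by definition: L = 2.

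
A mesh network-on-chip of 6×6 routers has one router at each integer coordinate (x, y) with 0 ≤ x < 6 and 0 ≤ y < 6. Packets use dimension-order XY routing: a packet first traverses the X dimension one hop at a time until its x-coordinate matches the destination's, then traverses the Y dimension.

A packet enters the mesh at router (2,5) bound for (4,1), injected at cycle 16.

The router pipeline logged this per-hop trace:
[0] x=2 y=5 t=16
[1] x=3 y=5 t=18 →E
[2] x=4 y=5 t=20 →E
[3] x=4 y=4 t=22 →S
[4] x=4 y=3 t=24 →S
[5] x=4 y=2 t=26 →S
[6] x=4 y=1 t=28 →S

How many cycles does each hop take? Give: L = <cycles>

Between hops 0 and 1 the cycle counter advances 18 − 16 = 2.
One hop costs L cycles, so L = 2.

L = 2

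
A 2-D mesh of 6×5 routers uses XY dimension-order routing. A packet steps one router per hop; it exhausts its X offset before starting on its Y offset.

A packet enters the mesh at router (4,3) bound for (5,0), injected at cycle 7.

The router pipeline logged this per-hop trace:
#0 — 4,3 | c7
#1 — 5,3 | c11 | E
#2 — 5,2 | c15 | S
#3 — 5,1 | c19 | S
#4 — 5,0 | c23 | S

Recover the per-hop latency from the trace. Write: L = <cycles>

L = 4

Δcyc across hop 0→1: 11 − 7 = 4.
That increment is L by definition: L = 4.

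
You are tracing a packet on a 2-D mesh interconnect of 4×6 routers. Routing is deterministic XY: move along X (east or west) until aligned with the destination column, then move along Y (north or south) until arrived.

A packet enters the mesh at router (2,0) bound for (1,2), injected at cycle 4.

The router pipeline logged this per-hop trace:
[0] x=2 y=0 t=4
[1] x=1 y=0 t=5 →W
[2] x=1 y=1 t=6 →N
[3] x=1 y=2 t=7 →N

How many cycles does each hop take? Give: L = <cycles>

L = 1

Between hops 0 and 1 the cycle counter advances 5 − 4 = 1.
That increment is L by definition: L = 1.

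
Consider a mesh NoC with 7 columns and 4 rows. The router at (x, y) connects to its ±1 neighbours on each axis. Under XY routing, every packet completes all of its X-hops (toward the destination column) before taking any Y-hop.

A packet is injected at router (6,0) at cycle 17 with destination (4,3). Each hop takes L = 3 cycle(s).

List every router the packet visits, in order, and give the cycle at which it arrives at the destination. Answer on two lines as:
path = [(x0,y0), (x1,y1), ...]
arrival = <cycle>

path = [(6,0), (5,0), (4,0), (4,1), (4,2), (4,3)]
arrival = 32

#0 — 6,0 | c17
#1 — 5,0 | c20 | W
#2 — 4,0 | c23 | W
#3 — 4,1 | c26 | N
#4 — 4,2 | c29 | N
#5 — 4,3 | c32 | N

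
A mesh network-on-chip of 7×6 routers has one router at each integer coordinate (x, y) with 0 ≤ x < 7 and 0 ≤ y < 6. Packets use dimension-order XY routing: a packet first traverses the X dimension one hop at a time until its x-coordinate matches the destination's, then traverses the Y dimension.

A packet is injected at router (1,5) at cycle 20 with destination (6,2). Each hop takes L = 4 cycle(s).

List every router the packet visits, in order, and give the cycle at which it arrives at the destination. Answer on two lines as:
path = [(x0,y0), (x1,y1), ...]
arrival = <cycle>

path = [(1,5), (2,5), (3,5), (4,5), (5,5), (6,5), (6,4), (6,3), (6,2)]
arrival = 52

#0 — 1,5 | c20
#1 — 2,5 | c24 | E
#2 — 3,5 | c28 | E
#3 — 4,5 | c32 | E
#4 — 5,5 | c36 | E
#5 — 6,5 | c40 | E
#6 — 6,4 | c44 | S
#7 — 6,3 | c48 | S
#8 — 6,2 | c52 | S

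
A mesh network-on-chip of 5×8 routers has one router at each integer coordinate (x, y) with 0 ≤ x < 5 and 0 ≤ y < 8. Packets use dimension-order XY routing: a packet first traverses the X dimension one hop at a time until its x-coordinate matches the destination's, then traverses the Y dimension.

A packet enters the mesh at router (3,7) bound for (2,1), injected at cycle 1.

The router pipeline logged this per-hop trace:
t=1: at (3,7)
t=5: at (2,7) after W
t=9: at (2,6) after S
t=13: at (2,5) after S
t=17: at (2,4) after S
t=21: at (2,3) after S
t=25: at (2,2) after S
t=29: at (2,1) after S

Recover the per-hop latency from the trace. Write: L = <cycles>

L = 4

Δcyc across hop 0→1: 5 − 1 = 4.
Each hop adds L, hence L = 4.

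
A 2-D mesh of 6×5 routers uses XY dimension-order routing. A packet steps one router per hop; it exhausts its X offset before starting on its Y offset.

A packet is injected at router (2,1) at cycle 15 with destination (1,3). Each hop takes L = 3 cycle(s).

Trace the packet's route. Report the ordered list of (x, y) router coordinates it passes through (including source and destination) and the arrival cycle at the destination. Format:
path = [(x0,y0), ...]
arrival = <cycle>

path = [(2,1), (1,1), (1,2), (1,3)]
arrival = 24

src (2,1)  cyc=15
W→(1,1)  cyc=18
N→(1,2)  cyc=21
N→(1,3)  cyc=24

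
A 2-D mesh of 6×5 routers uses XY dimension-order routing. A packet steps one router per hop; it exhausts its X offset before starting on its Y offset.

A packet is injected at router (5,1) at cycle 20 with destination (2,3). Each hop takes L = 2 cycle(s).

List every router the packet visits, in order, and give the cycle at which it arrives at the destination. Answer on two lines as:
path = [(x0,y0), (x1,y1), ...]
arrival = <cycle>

src (5,1)  cyc=20
W→(4,1)  cyc=22
W→(3,1)  cyc=24
W→(2,1)  cyc=26
N→(2,2)  cyc=28
N→(2,3)  cyc=30

path = [(5,1), (4,1), (3,1), (2,1), (2,2), (2,3)]
arrival = 30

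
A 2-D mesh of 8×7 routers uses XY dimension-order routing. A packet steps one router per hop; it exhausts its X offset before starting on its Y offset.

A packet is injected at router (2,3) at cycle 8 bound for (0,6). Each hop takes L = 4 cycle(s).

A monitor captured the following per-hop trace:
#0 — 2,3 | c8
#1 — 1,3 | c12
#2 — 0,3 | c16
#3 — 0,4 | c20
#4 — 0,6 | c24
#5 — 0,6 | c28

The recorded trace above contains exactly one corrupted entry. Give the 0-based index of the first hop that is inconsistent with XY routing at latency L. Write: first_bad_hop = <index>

first_bad_hop = 4

[1] (-1,+0) / 4c ⇒ ok
[2] (-1,+0) / 4c ⇒ ok
[3] (+0,+1) / 4c ⇒ ok
[4] (+0,+2) / 4c ⇒ BAD: non-unit step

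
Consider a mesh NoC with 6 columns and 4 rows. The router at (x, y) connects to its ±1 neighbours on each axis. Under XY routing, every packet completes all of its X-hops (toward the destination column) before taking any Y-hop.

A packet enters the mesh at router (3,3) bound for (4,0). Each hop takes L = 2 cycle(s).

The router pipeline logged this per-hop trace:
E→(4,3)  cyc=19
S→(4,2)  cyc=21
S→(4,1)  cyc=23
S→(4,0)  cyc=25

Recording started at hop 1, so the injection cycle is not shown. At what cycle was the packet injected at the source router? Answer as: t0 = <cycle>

Hop 1 reached at cycle 19; hop k is at t0 + k·L.
Subtract one hop: t0 = 19 − 2 = 17.

t0 = 17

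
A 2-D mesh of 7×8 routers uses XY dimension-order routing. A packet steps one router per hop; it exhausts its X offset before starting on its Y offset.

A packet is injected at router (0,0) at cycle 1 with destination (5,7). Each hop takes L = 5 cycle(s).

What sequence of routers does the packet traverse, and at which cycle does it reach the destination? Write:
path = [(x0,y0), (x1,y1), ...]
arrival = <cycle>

[0] x=0 y=0 t=1
[1] x=1 y=0 t=6 →E
[2] x=2 y=0 t=11 →E
[3] x=3 y=0 t=16 →E
[4] x=4 y=0 t=21 →E
[5] x=5 y=0 t=26 →E
[6] x=5 y=1 t=31 →N
[7] x=5 y=2 t=36 →N
[8] x=5 y=3 t=41 →N
[9] x=5 y=4 t=46 →N
[10] x=5 y=5 t=51 →N
[11] x=5 y=6 t=56 →N
[12] x=5 y=7 t=61 →N

path = [(0,0), (1,0), (2,0), (3,0), (4,0), (5,0), (5,1), (5,2), (5,3), (5,4), (5,5), (5,6), (5,7)]
arrival = 61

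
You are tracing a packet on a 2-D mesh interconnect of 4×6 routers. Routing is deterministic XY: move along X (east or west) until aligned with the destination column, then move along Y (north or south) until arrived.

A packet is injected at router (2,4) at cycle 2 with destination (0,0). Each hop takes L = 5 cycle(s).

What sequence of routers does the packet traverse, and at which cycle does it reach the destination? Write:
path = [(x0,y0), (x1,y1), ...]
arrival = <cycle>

t=2: at (2,4)
t=7: at (1,4) after W
t=12: at (0,4) after W
t=17: at (0,3) after S
t=22: at (0,2) after S
t=27: at (0,1) after S
t=32: at (0,0) after S

path = [(2,4), (1,4), (0,4), (0,3), (0,2), (0,1), (0,0)]
arrival = 32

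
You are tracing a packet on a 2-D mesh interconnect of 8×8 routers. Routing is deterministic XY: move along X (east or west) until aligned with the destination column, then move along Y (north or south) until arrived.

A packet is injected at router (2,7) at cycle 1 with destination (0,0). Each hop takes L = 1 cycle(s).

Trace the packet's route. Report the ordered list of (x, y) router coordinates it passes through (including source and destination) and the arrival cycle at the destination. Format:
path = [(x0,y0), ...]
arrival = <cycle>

path = [(2,7), (1,7), (0,7), (0,6), (0,5), (0,4), (0,3), (0,2), (0,1), (0,0)]
arrival = 10

#0 — 2,7 | c1
#1 — 1,7 | c2 | W
#2 — 0,7 | c3 | W
#3 — 0,6 | c4 | S
#4 — 0,5 | c5 | S
#5 — 0,4 | c6 | S
#6 — 0,3 | c7 | S
#7 — 0,2 | c8 | S
#8 — 0,1 | c9 | S
#9 — 0,0 | c10 | S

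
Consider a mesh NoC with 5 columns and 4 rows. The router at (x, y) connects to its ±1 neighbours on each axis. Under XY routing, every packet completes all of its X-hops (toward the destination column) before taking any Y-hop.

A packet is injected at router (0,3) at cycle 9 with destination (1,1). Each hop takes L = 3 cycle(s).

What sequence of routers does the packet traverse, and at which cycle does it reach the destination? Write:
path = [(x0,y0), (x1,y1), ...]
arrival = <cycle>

src (0,3)  cyc=9
E→(1,3)  cyc=12
S→(1,2)  cyc=15
S→(1,1)  cyc=18

path = [(0,3), (1,3), (1,2), (1,1)]
arrival = 18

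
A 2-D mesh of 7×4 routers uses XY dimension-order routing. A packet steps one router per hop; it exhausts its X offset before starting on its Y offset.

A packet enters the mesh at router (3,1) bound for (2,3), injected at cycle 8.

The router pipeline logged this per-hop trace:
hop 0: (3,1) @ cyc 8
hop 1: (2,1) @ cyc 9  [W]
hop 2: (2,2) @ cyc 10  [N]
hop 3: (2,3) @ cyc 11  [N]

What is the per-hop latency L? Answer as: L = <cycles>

L = 1

Between hops 0 and 1 the cycle counter advances 9 − 8 = 1.
Per-hop latency L = Δcyc = 1.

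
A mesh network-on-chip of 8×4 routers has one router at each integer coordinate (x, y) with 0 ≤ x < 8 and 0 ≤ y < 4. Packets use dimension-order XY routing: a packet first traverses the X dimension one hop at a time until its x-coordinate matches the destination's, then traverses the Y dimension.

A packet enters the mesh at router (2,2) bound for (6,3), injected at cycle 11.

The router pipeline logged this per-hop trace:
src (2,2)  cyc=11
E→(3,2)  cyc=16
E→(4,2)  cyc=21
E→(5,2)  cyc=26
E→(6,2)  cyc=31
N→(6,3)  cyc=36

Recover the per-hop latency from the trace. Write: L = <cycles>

Between hops 0 and 1 the cycle counter advances 16 − 11 = 5.
That increment is L by definition: L = 5.

L = 5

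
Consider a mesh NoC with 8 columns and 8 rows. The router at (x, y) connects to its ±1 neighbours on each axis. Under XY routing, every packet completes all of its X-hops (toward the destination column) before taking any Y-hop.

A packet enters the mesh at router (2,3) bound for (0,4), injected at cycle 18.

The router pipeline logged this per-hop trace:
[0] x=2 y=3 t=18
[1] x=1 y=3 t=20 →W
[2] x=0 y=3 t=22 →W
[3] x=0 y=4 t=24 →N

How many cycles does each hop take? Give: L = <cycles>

L = 2

From hop 0 (18) to hop 1 (20): +2 cycles.
That increment is L by definition: L = 2.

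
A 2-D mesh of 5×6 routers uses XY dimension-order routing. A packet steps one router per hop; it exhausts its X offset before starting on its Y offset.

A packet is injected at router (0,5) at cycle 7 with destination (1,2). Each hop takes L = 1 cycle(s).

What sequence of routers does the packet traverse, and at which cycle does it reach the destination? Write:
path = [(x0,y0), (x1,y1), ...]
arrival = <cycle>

path = [(0,5), (1,5), (1,4), (1,3), (1,2)]
arrival = 11

[0] x=0 y=5 t=7
[1] x=1 y=5 t=8 →E
[2] x=1 y=4 t=9 →S
[3] x=1 y=3 t=10 →S
[4] x=1 y=2 t=11 →S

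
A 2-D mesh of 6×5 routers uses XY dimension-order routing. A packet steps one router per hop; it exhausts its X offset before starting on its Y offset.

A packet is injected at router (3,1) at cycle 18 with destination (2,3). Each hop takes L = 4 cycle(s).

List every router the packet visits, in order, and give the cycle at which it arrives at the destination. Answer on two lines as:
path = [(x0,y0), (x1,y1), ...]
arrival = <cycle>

[0] x=3 y=1 t=18
[1] x=2 y=1 t=22 →W
[2] x=2 y=2 t=26 →N
[3] x=2 y=3 t=30 →N

path = [(3,1), (2,1), (2,2), (2,3)]
arrival = 30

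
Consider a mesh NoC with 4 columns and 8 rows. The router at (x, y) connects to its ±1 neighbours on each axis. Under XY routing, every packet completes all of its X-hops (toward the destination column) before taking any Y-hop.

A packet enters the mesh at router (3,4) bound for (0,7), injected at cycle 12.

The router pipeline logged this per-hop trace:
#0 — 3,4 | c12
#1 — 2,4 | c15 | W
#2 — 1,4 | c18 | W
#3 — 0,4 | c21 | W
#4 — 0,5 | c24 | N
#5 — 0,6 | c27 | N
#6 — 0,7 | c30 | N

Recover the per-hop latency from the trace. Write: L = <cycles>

cyc[1] − cyc[0] = 15 − 12 = 3.
That increment is L by definition: L = 3.

L = 3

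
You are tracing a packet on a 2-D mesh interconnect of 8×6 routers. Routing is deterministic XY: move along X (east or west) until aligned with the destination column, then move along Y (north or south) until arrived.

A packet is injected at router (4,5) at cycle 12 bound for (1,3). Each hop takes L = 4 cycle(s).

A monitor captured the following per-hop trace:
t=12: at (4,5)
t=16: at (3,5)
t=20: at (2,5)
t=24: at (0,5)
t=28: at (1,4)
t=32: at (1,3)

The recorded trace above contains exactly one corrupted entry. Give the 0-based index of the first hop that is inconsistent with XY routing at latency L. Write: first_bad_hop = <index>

first_bad_hop = 3

hop 1: step (-1,+0), +4 cyc — ok
hop 2: step (-1,+0), +4 cyc — ok
hop 3: step (-2,+0), +4 cyc — BAD: non-unit step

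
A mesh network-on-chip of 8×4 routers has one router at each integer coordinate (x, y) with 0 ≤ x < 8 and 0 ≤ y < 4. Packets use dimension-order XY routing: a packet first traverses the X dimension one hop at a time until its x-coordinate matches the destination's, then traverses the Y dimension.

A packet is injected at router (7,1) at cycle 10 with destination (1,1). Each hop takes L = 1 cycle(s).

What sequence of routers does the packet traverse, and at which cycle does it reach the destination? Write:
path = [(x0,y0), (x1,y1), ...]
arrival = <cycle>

hop 0: (7,1) @ cyc 10
hop 1: (6,1) @ cyc 11  [W]
hop 2: (5,1) @ cyc 12  [W]
hop 3: (4,1) @ cyc 13  [W]
hop 4: (3,1) @ cyc 14  [W]
hop 5: (2,1) @ cyc 15  [W]
hop 6: (1,1) @ cyc 16  [W]

path = [(7,1), (6,1), (5,1), (4,1), (3,1), (2,1), (1,1)]
arrival = 16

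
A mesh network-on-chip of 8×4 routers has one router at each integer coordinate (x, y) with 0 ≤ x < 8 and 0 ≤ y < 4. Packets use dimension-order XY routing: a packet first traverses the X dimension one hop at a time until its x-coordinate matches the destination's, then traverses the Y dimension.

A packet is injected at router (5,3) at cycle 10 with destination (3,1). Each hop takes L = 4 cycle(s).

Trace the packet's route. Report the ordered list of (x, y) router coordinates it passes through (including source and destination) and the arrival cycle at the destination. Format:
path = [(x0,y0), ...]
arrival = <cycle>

path = [(5,3), (4,3), (3,3), (3,2), (3,1)]
arrival = 26

#0 — 5,3 | c10
#1 — 4,3 | c14 | W
#2 — 3,3 | c18 | W
#3 — 3,2 | c22 | S
#4 — 3,1 | c26 | S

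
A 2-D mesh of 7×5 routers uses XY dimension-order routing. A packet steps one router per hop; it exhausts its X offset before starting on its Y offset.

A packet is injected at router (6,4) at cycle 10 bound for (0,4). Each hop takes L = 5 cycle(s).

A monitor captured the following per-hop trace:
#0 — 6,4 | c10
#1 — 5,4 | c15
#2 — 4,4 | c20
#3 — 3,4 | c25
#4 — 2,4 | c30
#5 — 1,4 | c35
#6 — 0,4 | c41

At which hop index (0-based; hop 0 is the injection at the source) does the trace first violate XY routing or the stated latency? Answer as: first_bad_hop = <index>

first_bad_hop = 6

check 1→ d=(-1,0) cyc+5: ok
check 2→ d=(-1,0) cyc+5: ok
check 3→ d=(-1,0) cyc+5: ok
check 4→ d=(-1,0) cyc+5: ok
check 5→ d=(-1,0) cyc+5: ok
check 6→ d=(-1,0) cyc+6: BAD: Δcyc=6≠L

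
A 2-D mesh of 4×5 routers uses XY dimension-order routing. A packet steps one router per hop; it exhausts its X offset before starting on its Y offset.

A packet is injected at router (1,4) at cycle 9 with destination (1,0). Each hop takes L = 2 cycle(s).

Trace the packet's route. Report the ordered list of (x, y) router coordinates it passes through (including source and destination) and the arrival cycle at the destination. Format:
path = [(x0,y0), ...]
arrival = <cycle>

[0] x=1 y=4 t=9
[1] x=1 y=3 t=11 →S
[2] x=1 y=2 t=13 →S
[3] x=1 y=1 t=15 →S
[4] x=1 y=0 t=17 →S

path = [(1,4), (1,3), (1,2), (1,1), (1,0)]
arrival = 17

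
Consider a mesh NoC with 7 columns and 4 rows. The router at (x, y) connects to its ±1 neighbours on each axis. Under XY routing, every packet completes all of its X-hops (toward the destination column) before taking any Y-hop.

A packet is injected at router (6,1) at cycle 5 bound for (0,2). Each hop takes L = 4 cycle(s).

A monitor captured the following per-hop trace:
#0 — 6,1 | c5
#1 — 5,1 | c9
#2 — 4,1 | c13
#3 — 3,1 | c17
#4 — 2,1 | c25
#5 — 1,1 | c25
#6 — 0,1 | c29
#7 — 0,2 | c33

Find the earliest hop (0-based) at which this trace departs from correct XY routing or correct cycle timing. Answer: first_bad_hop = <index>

check 1→ d=(-1,0) cyc+4: ok
check 2→ d=(-1,0) cyc+4: ok
check 3→ d=(-1,0) cyc+4: ok
check 4→ d=(-1,0) cyc+8: BAD: Δcyc=8≠L

first_bad_hop = 4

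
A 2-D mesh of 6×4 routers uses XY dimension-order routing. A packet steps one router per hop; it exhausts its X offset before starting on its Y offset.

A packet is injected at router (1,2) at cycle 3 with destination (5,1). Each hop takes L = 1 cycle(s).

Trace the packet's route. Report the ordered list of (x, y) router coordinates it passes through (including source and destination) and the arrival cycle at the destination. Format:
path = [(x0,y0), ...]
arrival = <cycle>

path = [(1,2), (2,2), (3,2), (4,2), (5,2), (5,1)]
arrival = 8

src (1,2)  cyc=3
E→(2,2)  cyc=4
E→(3,2)  cyc=5
E→(4,2)  cyc=6
E→(5,2)  cyc=7
S→(5,1)  cyc=8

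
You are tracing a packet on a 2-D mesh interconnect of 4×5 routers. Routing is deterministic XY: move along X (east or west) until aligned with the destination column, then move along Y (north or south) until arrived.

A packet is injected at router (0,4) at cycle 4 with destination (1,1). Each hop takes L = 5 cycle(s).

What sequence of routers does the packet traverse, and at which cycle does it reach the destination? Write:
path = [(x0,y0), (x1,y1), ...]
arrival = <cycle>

path = [(0,4), (1,4), (1,3), (1,2), (1,1)]
arrival = 24

  0. router=(0,4) cycle=4 (inject)
  1. router=(1,4) cycle=9 dir=E
  2. router=(1,3) cycle=14 dir=S
  3. router=(1,2) cycle=19 dir=S
  4. router=(1,1) cycle=24 dir=S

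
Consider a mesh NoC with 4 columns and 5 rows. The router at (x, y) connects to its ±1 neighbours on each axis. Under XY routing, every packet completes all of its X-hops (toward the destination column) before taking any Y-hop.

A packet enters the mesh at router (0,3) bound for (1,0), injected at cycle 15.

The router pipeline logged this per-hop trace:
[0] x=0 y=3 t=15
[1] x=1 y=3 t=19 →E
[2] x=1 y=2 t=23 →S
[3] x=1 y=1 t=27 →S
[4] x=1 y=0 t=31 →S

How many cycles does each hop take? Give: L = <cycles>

L = 4

Δcyc across hop 0→1: 19 − 15 = 4.
That increment is L by definition: L = 4.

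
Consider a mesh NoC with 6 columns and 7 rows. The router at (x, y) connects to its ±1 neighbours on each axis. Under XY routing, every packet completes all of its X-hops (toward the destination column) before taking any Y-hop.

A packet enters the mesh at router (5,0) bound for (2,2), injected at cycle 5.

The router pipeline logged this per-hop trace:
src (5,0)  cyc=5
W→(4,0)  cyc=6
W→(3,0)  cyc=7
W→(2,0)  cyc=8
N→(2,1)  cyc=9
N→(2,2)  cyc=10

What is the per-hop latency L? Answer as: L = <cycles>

L = 1

From hop 0 (5) to hop 1 (6): +1 cycles.
That increment is L by definition: L = 1.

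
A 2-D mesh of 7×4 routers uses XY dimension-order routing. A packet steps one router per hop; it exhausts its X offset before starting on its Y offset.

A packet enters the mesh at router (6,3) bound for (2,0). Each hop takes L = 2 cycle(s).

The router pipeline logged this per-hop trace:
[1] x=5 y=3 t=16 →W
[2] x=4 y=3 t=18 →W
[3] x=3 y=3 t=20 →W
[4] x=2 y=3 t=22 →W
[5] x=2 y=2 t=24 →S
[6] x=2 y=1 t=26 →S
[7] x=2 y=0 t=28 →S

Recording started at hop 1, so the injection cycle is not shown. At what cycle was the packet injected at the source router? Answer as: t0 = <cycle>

cyc[1] = 16 and cyc[k] = t0 + k·L for every k.
t0 = cyc[1] − L = 16 − 2 = 14.

t0 = 14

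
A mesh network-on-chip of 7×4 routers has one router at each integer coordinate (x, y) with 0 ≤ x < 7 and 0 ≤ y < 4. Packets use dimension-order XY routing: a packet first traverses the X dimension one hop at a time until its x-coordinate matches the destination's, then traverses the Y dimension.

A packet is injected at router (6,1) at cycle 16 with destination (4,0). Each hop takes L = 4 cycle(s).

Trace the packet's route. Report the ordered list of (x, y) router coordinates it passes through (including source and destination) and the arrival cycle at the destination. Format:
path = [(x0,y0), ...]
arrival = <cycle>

  0. router=(6,1) cycle=16 (inject)
  1. router=(5,1) cycle=20 dir=W
  2. router=(4,1) cycle=24 dir=W
  3. router=(4,0) cycle=28 dir=S

path = [(6,1), (5,1), (4,1), (4,0)]
arrival = 28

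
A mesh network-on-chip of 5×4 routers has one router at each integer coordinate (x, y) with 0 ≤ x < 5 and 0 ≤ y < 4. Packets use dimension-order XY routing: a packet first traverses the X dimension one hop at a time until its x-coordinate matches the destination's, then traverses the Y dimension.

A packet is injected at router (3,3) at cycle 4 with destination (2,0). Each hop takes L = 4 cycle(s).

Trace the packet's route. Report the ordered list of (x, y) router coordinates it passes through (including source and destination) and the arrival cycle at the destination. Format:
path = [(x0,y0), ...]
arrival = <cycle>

  0. router=(3,3) cycle=4 (inject)
  1. router=(2,3) cycle=8 dir=W
  2. router=(2,2) cycle=12 dir=S
  3. router=(2,1) cycle=16 dir=S
  4. router=(2,0) cycle=20 dir=S

path = [(3,3), (2,3), (2,2), (2,1), (2,0)]
arrival = 20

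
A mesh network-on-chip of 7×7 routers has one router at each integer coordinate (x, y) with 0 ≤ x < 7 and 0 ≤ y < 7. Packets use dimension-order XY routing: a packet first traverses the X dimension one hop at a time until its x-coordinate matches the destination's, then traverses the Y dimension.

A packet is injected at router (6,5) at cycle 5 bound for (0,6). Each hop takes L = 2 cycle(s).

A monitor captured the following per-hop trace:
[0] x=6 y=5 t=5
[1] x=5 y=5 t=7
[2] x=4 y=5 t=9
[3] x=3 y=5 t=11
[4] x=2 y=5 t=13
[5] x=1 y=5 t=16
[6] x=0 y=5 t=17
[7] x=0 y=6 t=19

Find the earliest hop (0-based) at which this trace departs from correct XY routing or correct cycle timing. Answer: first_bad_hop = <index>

  1: Δx=-1 Δy=+0 Δt=2 [ok]
  2: Δx=-1 Δy=+0 Δt=2 [ok]
  3: Δx=-1 Δy=+0 Δt=2 [ok]
  4: Δx=-1 Δy=+0 Δt=2 [ok]
  5: Δx=-1 Δy=+0 Δt=3 [BAD: Δcyc=3≠L]

first_bad_hop = 5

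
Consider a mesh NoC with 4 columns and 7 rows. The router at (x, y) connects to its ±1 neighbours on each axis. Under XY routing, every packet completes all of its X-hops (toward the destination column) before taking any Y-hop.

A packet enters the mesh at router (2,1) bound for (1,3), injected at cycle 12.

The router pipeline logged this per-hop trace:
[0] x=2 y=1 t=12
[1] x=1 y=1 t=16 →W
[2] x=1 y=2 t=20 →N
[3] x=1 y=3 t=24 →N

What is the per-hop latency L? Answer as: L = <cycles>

cyc[1] − cyc[0] = 16 − 12 = 4.
Per-hop latency L = Δcyc = 4.

L = 4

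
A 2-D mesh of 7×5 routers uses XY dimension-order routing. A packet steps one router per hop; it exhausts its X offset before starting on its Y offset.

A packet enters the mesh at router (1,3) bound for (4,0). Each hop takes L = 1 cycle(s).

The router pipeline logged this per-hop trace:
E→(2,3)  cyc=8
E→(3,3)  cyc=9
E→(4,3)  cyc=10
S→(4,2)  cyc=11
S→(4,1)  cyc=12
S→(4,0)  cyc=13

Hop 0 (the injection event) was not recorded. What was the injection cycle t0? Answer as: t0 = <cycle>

t0 = 7

Hop 1 reached at cycle 8; hop k is at t0 + k·L.
t0 = cyc[1] − L = 8 − 1 = 7.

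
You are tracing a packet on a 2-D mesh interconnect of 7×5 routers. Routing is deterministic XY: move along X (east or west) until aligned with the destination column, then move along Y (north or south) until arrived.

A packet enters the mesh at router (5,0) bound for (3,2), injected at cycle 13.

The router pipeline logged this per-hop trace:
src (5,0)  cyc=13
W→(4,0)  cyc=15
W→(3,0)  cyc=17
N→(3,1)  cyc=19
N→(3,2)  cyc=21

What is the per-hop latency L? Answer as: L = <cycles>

L = 2

cyc[1] − cyc[0] = 15 − 13 = 2.
One hop costs L cycles, so L = 2.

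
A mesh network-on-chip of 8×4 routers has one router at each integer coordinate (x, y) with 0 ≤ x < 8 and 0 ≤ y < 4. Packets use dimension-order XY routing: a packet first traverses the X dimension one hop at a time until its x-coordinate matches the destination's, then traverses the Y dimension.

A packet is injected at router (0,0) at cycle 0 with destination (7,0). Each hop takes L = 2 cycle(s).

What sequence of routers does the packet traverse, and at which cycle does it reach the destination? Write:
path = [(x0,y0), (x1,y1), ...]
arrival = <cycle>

src (0,0)  cyc=0
E→(1,0)  cyc=2
E→(2,0)  cyc=4
E→(3,0)  cyc=6
E→(4,0)  cyc=8
E→(5,0)  cyc=10
E→(6,0)  cyc=12
E→(7,0)  cyc=14

path = [(0,0), (1,0), (2,0), (3,0), (4,0), (5,0), (6,0), (7,0)]
arrival = 14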